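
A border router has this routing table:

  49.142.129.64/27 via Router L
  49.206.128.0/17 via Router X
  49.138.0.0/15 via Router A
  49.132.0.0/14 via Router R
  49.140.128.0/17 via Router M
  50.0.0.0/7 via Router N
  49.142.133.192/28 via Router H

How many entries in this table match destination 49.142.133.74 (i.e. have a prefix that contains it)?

No listed prefix contains 49.142.133.74.
Total matching entries: 0.

0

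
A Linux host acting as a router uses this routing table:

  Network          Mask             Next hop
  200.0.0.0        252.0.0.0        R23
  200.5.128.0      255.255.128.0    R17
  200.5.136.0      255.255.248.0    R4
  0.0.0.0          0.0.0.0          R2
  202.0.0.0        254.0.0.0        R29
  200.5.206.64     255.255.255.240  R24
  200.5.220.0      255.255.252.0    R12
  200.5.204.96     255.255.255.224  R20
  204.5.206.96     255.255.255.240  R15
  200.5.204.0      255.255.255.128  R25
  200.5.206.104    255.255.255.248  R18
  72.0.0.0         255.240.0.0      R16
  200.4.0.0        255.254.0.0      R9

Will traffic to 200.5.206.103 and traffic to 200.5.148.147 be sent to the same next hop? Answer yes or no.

yes

200.5.206.103: longest match 200.5.128.0/17 -> R17
200.5.148.147: longest match 200.5.128.0/17 -> R17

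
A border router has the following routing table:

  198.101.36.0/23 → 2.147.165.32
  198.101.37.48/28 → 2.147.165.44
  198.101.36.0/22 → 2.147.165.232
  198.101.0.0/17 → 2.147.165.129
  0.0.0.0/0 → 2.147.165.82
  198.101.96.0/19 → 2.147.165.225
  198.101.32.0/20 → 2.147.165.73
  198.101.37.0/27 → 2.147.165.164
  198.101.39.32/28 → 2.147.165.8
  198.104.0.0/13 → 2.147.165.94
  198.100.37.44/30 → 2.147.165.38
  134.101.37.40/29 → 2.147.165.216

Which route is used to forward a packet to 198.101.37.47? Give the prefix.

Entries matching 198.101.37.47:
  0.0.0.0/0 (default, matches everything)
  198.101.0.0/17 (198.101.0.0 - 198.101.127.255)
  198.101.32.0/20 (198.101.32.0 - 198.101.47.255)
  198.101.36.0/22 (198.101.36.0 - 198.101.39.255)
  198.101.36.0/23 (198.101.36.0 - 198.101.37.255)
Most specific is 198.101.36.0/23.

198.101.36.0/23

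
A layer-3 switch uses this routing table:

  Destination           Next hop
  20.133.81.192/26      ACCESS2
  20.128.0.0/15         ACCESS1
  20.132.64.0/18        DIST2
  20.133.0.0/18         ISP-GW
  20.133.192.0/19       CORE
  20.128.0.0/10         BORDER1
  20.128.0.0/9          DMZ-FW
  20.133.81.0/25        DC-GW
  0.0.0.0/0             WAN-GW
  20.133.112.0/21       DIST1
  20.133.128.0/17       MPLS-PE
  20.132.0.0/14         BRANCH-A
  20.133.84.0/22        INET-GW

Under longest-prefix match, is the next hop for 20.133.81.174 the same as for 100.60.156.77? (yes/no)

no

20.133.81.174: longest match 20.132.0.0/14 -> BRANCH-A
100.60.156.77: longest match 0.0.0.0/0 -> WAN-GW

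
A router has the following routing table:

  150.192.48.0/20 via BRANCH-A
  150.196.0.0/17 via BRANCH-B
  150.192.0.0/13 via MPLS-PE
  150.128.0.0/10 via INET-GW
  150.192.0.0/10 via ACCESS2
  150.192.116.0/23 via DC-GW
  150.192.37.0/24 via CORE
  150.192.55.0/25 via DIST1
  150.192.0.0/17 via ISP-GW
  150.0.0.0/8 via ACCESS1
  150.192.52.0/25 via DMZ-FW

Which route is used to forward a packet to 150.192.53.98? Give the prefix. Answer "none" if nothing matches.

150.192.48.0/20

Entries matching 150.192.53.98:
  150.0.0.0/8 (150.0.0.0 - 150.255.255.255)
  150.192.0.0/10 (150.192.0.0 - 150.255.255.255)
  150.192.0.0/13 (150.192.0.0 - 150.199.255.255)
  150.192.0.0/17 (150.192.0.0 - 150.192.127.255)
  150.192.48.0/20 (150.192.48.0 - 150.192.63.255)
Most specific is 150.192.48.0/20.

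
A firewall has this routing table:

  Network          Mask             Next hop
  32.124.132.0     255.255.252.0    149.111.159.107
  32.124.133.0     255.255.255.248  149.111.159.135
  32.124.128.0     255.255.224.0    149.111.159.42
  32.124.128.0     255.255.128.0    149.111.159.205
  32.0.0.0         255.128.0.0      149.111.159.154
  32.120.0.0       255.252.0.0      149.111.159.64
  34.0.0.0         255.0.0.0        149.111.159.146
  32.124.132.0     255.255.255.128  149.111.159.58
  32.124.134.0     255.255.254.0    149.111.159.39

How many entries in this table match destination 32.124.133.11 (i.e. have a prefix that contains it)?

4

Prefixes containing 32.124.133.11:
  32.0.0.0/9 (32.0.0.0 - 32.127.255.255)
  32.124.128.0/17 (32.124.128.0 - 32.124.255.255)
  32.124.128.0/19 (32.124.128.0 - 32.124.159.255)
  32.124.132.0/22 (32.124.132.0 - 32.124.135.255)
Total matching entries: 4.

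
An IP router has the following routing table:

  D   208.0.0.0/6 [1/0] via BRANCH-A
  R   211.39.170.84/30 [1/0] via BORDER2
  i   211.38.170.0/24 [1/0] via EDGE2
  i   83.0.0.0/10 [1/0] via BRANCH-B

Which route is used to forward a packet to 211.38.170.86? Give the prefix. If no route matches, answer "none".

Entries matching 211.38.170.86:
  208.0.0.0/6 (208.0.0.0 - 211.255.255.255)
  211.38.170.0/24 (211.38.170.0 - 211.38.170.255)
Most specific is 211.38.170.0/24.

211.38.170.0/24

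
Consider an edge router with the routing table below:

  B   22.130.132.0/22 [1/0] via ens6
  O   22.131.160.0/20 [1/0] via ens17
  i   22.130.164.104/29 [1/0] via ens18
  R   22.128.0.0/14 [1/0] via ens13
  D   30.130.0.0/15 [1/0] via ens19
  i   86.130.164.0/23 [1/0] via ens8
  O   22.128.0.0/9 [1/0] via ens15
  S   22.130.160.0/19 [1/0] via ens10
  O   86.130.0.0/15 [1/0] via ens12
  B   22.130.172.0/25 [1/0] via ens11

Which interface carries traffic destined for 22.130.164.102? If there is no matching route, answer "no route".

Routes whose prefix contains 22.130.164.102:
  22.128.0.0/9 (22.128.0.0 - 22.255.255.255) -> ens15
  22.128.0.0/14 (22.128.0.0 - 22.131.255.255) -> ens13
  22.130.160.0/19 (22.130.160.0 - 22.130.191.255) -> ens10
More-specific entries that do NOT match:
  22.130.164.104/29 (22.130.164.104 - 22.130.164.111) does not contain 22.130.164.102
  22.130.172.0/25 (22.130.172.0 - 22.130.172.127) does not contain 22.130.164.102
  86.130.164.0/23 (86.130.164.0 - 86.130.165.255) does not contain 22.130.164.102
  22.130.132.0/22 (22.130.132.0 - 22.130.135.255) does not contain 22.130.164.102
  22.131.160.0/20 (22.131.160.0 - 22.131.175.255) does not contain 22.130.164.102
Longest matching prefix is /19 -> interface ens10.

ens10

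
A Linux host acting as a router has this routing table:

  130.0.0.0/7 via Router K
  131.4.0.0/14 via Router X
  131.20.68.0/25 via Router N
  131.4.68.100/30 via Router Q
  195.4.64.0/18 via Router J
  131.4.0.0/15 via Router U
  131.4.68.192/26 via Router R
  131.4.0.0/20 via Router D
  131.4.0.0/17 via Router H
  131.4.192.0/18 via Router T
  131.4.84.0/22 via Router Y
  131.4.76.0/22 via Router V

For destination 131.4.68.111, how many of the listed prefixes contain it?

Prefixes containing 131.4.68.111:
  130.0.0.0/7 (130.0.0.0 - 131.255.255.255)
  131.4.0.0/14 (131.4.0.0 - 131.7.255.255)
  131.4.0.0/15 (131.4.0.0 - 131.5.255.255)
  131.4.0.0/17 (131.4.0.0 - 131.4.127.255)
Total matching entries: 4.

4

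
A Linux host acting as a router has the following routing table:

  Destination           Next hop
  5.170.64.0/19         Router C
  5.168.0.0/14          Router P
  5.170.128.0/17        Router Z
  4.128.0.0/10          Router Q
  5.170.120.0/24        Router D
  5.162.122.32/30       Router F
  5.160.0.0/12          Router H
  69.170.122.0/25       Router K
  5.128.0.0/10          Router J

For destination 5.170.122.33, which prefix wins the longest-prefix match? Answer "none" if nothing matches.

5.168.0.0/14

Entries matching 5.170.122.33:
  5.128.0.0/10 (5.128.0.0 - 5.191.255.255)
  5.160.0.0/12 (5.160.0.0 - 5.175.255.255)
  5.168.0.0/14 (5.168.0.0 - 5.171.255.255)
Most specific is 5.168.0.0/14.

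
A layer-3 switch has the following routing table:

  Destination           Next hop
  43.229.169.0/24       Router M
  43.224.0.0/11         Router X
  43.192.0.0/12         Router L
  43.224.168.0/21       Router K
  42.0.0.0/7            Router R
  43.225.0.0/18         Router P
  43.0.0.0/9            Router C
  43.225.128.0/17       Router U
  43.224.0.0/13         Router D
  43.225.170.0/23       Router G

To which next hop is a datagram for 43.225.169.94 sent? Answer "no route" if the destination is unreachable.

Routes whose prefix contains 43.225.169.94:
  42.0.0.0/7 (42.0.0.0 - 43.255.255.255) -> Router R
  43.224.0.0/11 (43.224.0.0 - 43.255.255.255) -> Router X
  43.224.0.0/13 (43.224.0.0 - 43.231.255.255) -> Router D
  43.225.128.0/17 (43.225.128.0 - 43.225.255.255) -> Router U
More-specific entries that do NOT match:
  43.229.169.0/24 (43.229.169.0 - 43.229.169.255) does not contain 43.225.169.94
  43.225.170.0/23 (43.225.170.0 - 43.225.171.255) does not contain 43.225.169.94
  43.224.168.0/21 (43.224.168.0 - 43.224.175.255) does not contain 43.225.169.94
  43.225.0.0/18 (43.225.0.0 - 43.225.63.255) does not contain 43.225.169.94
Longest matching prefix is /17 -> next hop Router U.

Router U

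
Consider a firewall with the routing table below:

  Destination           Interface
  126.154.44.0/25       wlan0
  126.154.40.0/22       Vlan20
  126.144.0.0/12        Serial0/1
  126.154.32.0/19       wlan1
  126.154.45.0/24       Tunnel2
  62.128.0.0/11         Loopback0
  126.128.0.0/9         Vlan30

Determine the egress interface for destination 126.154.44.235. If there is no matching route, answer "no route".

wlan1

Routes whose prefix contains 126.154.44.235:
  126.128.0.0/9 (126.128.0.0 - 126.255.255.255) -> Vlan30
  126.144.0.0/12 (126.144.0.0 - 126.159.255.255) -> Serial0/1
  126.154.32.0/19 (126.154.32.0 - 126.154.63.255) -> wlan1
More-specific entries that do NOT match:
  126.154.44.0/25 (126.154.44.0 - 126.154.44.127) does not contain 126.154.44.235
  126.154.45.0/24 (126.154.45.0 - 126.154.45.255) does not contain 126.154.44.235
  126.154.40.0/22 (126.154.40.0 - 126.154.43.255) does not contain 126.154.44.235
Longest matching prefix is /19 -> interface wlan1.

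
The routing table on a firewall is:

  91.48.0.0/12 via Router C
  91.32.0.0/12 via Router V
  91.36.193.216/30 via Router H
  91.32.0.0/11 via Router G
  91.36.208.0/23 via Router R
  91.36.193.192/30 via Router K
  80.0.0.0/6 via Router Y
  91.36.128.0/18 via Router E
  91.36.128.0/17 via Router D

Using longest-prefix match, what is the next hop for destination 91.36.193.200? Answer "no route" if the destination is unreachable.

Router D

Routes whose prefix contains 91.36.193.200:
  91.32.0.0/11 (91.32.0.0 - 91.63.255.255) -> Router G
  91.32.0.0/12 (91.32.0.0 - 91.47.255.255) -> Router V
  91.36.128.0/17 (91.36.128.0 - 91.36.255.255) -> Router D
More-specific entries that do NOT match:
  91.36.193.216/30 (91.36.193.216 - 91.36.193.219) does not contain 91.36.193.200
  91.36.193.192/30 (91.36.193.192 - 91.36.193.195) does not contain 91.36.193.200
  91.36.208.0/23 (91.36.208.0 - 91.36.209.255) does not contain 91.36.193.200
  91.36.128.0/18 (91.36.128.0 - 91.36.191.255) does not contain 91.36.193.200
Longest matching prefix is /17 -> next hop Router D.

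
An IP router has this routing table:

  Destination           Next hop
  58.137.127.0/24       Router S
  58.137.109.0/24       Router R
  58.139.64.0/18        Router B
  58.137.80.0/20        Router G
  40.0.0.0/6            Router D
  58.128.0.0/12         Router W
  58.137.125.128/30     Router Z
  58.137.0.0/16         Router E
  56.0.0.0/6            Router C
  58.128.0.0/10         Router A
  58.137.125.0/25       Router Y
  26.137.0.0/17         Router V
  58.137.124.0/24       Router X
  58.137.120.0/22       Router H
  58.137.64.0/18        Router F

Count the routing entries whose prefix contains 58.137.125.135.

Prefixes containing 58.137.125.135:
  56.0.0.0/6 (56.0.0.0 - 59.255.255.255)
  58.128.0.0/10 (58.128.0.0 - 58.191.255.255)
  58.128.0.0/12 (58.128.0.0 - 58.143.255.255)
  58.137.0.0/16 (58.137.0.0 - 58.137.255.255)
  58.137.64.0/18 (58.137.64.0 - 58.137.127.255)
Total matching entries: 5.

5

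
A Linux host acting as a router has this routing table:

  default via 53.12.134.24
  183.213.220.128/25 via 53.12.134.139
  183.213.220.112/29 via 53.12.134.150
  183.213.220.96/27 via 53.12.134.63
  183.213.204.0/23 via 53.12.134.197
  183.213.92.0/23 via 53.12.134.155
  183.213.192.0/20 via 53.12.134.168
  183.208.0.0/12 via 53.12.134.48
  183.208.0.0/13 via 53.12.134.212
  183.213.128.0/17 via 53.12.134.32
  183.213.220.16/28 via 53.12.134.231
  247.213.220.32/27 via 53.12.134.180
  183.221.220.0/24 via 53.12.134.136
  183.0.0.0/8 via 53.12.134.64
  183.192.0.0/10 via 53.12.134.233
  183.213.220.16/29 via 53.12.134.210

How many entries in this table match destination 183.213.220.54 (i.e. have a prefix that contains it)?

Prefixes containing 183.213.220.54:
  0.0.0.0/0 (default, matches everything)
  183.0.0.0/8 (183.0.0.0 - 183.255.255.255)
  183.192.0.0/10 (183.192.0.0 - 183.255.255.255)
  183.208.0.0/12 (183.208.0.0 - 183.223.255.255)
  183.208.0.0/13 (183.208.0.0 - 183.215.255.255)
  183.213.128.0/17 (183.213.128.0 - 183.213.255.255)
Total matching entries: 6.

6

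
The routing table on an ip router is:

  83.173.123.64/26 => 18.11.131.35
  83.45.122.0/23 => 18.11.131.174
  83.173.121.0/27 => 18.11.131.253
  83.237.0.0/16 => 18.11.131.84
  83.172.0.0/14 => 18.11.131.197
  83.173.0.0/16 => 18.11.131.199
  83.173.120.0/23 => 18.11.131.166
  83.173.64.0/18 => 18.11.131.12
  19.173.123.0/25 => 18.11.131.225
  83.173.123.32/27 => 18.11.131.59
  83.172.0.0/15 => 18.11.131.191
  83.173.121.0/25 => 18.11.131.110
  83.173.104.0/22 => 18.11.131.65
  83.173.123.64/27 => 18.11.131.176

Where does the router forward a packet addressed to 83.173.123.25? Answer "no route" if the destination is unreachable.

18.11.131.12

Routes whose prefix contains 83.173.123.25:
  83.172.0.0/14 (83.172.0.0 - 83.175.255.255) -> 18.11.131.197
  83.172.0.0/15 (83.172.0.0 - 83.173.255.255) -> 18.11.131.191
  83.173.0.0/16 (83.173.0.0 - 83.173.255.255) -> 18.11.131.199
  83.173.64.0/18 (83.173.64.0 - 83.173.127.255) -> 18.11.131.12
More-specific entries that do NOT match:
  83.173.121.0/27 (83.173.121.0 - 83.173.121.31) does not contain 83.173.123.25
  83.173.123.32/27 (83.173.123.32 - 83.173.123.63) does not contain 83.173.123.25
  83.173.123.64/27 (83.173.123.64 - 83.173.123.95) does not contain 83.173.123.25
  83.173.123.64/26 (83.173.123.64 - 83.173.123.127) does not contain 83.173.123.25
  19.173.123.0/25 (19.173.123.0 - 19.173.123.127) does not contain 83.173.123.25
  83.173.121.0/25 (83.173.121.0 - 83.173.121.127) does not contain 83.173.123.25
  83.45.122.0/23 (83.45.122.0 - 83.45.123.255) does not contain 83.173.123.25
  83.173.120.0/23 (83.173.120.0 - 83.173.121.255) does not contain 83.173.123.25
  83.173.104.0/22 (83.173.104.0 - 83.173.107.255) does not contain 83.173.123.25
Longest matching prefix is /18 -> next hop 18.11.131.12.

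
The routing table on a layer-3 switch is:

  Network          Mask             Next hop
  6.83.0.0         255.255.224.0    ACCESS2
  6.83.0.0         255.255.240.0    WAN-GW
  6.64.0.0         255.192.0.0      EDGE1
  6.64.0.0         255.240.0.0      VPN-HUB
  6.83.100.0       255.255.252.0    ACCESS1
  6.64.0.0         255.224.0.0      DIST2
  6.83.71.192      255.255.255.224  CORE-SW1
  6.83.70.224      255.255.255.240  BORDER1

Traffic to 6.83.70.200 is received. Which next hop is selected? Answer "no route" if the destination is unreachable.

DIST2

Routes whose prefix contains 6.83.70.200:
  6.64.0.0/10 (6.64.0.0 - 6.127.255.255) -> EDGE1
  6.64.0.0/11 (6.64.0.0 - 6.95.255.255) -> DIST2
More-specific entries that do NOT match:
  6.83.70.224/28 (6.83.70.224 - 6.83.70.239) does not contain 6.83.70.200
  6.83.71.192/27 (6.83.71.192 - 6.83.71.223) does not contain 6.83.70.200
  6.83.100.0/22 (6.83.100.0 - 6.83.103.255) does not contain 6.83.70.200
  6.83.0.0/20 (6.83.0.0 - 6.83.15.255) does not contain 6.83.70.200
  6.83.0.0/19 (6.83.0.0 - 6.83.31.255) does not contain 6.83.70.200
  6.64.0.0/12 (6.64.0.0 - 6.79.255.255) does not contain 6.83.70.200
Longest matching prefix is /11 -> next hop DIST2.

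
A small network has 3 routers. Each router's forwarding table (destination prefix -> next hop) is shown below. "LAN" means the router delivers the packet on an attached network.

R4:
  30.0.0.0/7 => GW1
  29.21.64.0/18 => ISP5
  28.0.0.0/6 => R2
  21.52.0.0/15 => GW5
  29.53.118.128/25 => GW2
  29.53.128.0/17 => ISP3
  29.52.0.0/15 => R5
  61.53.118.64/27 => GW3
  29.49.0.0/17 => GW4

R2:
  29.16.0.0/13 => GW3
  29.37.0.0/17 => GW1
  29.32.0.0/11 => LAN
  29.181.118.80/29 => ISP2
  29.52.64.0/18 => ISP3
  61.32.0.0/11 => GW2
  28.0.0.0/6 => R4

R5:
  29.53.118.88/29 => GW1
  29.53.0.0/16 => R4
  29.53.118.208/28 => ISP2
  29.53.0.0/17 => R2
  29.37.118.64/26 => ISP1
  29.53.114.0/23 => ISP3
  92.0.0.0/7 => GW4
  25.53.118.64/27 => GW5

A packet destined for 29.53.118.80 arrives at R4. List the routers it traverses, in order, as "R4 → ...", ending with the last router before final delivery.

R4 → R5 → R2

At R4: longest match for 29.53.118.80 is 29.52.0.0/15 -> R5
At R5: longest match for 29.53.118.80 is 29.53.0.0/17 -> R2
At R2: longest match for 29.53.118.80 is 29.32.0.0/11 -> LAN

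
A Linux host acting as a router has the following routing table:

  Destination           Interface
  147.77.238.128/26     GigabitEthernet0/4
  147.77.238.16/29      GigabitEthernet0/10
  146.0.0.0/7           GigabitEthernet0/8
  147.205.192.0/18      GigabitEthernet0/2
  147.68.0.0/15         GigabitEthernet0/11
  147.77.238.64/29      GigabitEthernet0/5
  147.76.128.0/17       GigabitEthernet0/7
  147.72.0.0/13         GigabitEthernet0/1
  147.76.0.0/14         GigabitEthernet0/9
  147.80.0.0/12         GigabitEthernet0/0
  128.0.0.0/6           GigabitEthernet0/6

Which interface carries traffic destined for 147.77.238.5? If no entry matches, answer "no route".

GigabitEthernet0/9

Routes whose prefix contains 147.77.238.5:
  146.0.0.0/7 (146.0.0.0 - 147.255.255.255) -> GigabitEthernet0/8
  147.72.0.0/13 (147.72.0.0 - 147.79.255.255) -> GigabitEthernet0/1
  147.76.0.0/14 (147.76.0.0 - 147.79.255.255) -> GigabitEthernet0/9
More-specific entries that do NOT match:
  147.77.238.16/29 (147.77.238.16 - 147.77.238.23) does not contain 147.77.238.5
  147.77.238.64/29 (147.77.238.64 - 147.77.238.71) does not contain 147.77.238.5
  147.77.238.128/26 (147.77.238.128 - 147.77.238.191) does not contain 147.77.238.5
  147.205.192.0/18 (147.205.192.0 - 147.205.255.255) does not contain 147.77.238.5
  147.76.128.0/17 (147.76.128.0 - 147.76.255.255) does not contain 147.77.238.5
  147.68.0.0/15 (147.68.0.0 - 147.69.255.255) does not contain 147.77.238.5
Longest matching prefix is /14 -> interface GigabitEthernet0/9.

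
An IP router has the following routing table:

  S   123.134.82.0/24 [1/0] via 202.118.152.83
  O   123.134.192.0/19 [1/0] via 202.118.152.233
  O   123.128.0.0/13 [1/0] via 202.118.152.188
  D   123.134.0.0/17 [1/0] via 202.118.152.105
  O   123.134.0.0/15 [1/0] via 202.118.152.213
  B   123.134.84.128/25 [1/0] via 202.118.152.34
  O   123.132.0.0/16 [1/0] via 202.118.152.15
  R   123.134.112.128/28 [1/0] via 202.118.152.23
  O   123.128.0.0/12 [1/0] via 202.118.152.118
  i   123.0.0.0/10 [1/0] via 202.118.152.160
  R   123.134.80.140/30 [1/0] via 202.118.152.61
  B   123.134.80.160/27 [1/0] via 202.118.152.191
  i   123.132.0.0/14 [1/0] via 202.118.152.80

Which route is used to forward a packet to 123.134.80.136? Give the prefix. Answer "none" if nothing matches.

Entries matching 123.134.80.136:
  123.128.0.0/12 (123.128.0.0 - 123.143.255.255)
  123.128.0.0/13 (123.128.0.0 - 123.135.255.255)
  123.132.0.0/14 (123.132.0.0 - 123.135.255.255)
  123.134.0.0/15 (123.134.0.0 - 123.135.255.255)
  123.134.0.0/17 (123.134.0.0 - 123.134.127.255)
Most specific is 123.134.0.0/17.

123.134.0.0/17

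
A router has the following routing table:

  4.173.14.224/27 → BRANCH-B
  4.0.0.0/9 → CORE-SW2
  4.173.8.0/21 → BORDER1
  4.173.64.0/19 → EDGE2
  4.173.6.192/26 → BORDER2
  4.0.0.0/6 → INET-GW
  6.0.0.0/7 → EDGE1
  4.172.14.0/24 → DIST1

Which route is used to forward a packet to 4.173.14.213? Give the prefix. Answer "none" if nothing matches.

4.173.8.0/21

Entries matching 4.173.14.213:
  4.0.0.0/6 (4.0.0.0 - 7.255.255.255)
  4.173.8.0/21 (4.173.8.0 - 4.173.15.255)
Most specific is 4.173.8.0/21.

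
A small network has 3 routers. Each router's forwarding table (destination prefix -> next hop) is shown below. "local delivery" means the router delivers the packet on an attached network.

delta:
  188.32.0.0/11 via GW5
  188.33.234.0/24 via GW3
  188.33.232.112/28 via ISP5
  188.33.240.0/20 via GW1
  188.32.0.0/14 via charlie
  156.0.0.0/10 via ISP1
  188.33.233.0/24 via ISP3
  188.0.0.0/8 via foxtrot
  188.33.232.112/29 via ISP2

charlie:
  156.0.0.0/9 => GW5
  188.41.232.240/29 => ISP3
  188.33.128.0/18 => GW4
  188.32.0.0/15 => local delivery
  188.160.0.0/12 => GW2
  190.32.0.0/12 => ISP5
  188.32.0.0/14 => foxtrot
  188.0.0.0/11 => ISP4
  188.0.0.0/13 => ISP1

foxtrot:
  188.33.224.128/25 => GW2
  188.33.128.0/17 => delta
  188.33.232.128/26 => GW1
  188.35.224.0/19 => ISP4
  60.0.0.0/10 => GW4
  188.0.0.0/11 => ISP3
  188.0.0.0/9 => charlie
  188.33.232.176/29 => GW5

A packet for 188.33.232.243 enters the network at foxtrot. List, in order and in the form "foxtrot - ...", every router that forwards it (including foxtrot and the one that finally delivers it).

At foxtrot: longest match for 188.33.232.243 is 188.33.128.0/17 -> delta
At delta: longest match for 188.33.232.243 is 188.32.0.0/14 -> charlie
At charlie: longest match for 188.33.232.243 is 188.32.0.0/15 -> local delivery

foxtrot - delta - charlie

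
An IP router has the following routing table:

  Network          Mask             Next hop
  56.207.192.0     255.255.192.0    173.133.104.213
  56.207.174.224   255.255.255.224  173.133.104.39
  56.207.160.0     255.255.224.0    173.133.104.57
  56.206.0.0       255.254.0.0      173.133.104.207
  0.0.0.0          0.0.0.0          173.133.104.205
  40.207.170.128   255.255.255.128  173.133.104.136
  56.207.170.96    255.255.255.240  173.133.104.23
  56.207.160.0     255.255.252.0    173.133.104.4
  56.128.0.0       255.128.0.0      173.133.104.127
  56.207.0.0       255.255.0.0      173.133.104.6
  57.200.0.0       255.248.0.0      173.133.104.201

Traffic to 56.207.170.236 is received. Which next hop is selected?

173.133.104.57

Routes whose prefix contains 56.207.170.236:
  0.0.0.0/0 (default, matches everything) -> 173.133.104.205
  56.128.0.0/9 (56.128.0.0 - 56.255.255.255) -> 173.133.104.127
  56.206.0.0/15 (56.206.0.0 - 56.207.255.255) -> 173.133.104.207
  56.207.0.0/16 (56.207.0.0 - 56.207.255.255) -> 173.133.104.6
  56.207.160.0/19 (56.207.160.0 - 56.207.191.255) -> 173.133.104.57
More-specific entries that do NOT match:
  56.207.170.96/28 (56.207.170.96 - 56.207.170.111) does not contain 56.207.170.236
  56.207.174.224/27 (56.207.174.224 - 56.207.174.255) does not contain 56.207.170.236
  40.207.170.128/25 (40.207.170.128 - 40.207.170.255) does not contain 56.207.170.236
  56.207.160.0/22 (56.207.160.0 - 56.207.163.255) does not contain 56.207.170.236
Longest matching prefix is /19 -> next hop 173.133.104.57.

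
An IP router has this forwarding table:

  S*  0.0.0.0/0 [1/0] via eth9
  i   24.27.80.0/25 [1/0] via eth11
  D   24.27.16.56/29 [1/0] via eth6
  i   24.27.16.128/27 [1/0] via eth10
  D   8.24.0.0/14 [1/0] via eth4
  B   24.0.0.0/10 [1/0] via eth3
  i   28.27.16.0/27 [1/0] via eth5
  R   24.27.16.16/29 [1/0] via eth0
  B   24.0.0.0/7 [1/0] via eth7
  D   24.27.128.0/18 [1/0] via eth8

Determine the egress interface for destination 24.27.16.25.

eth3

Routes whose prefix contains 24.27.16.25:
  0.0.0.0/0 (default, matches everything) -> eth9
  24.0.0.0/7 (24.0.0.0 - 25.255.255.255) -> eth7
  24.0.0.0/10 (24.0.0.0 - 24.63.255.255) -> eth3
More-specific entries that do NOT match:
  24.27.16.56/29 (24.27.16.56 - 24.27.16.63) does not contain 24.27.16.25
  24.27.16.16/29 (24.27.16.16 - 24.27.16.23) does not contain 24.27.16.25
  24.27.16.128/27 (24.27.16.128 - 24.27.16.159) does not contain 24.27.16.25
  28.27.16.0/27 (28.27.16.0 - 28.27.16.31) does not contain 24.27.16.25
  24.27.80.0/25 (24.27.80.0 - 24.27.80.127) does not contain 24.27.16.25
  24.27.128.0/18 (24.27.128.0 - 24.27.191.255) does not contain 24.27.16.25
  8.24.0.0/14 (8.24.0.0 - 8.27.255.255) does not contain 24.27.16.25
Longest matching prefix is /10 -> interface eth3.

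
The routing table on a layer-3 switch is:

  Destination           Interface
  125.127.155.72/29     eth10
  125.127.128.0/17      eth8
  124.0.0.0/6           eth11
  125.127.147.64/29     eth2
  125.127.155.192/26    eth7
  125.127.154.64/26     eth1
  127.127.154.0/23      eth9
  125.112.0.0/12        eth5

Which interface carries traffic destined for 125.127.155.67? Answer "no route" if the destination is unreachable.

Routes whose prefix contains 125.127.155.67:
  124.0.0.0/6 (124.0.0.0 - 127.255.255.255) -> eth11
  125.112.0.0/12 (125.112.0.0 - 125.127.255.255) -> eth5
  125.127.128.0/17 (125.127.128.0 - 125.127.255.255) -> eth8
More-specific entries that do NOT match:
  125.127.155.72/29 (125.127.155.72 - 125.127.155.79) does not contain 125.127.155.67
  125.127.147.64/29 (125.127.147.64 - 125.127.147.71) does not contain 125.127.155.67
  125.127.155.192/26 (125.127.155.192 - 125.127.155.255) does not contain 125.127.155.67
  125.127.154.64/26 (125.127.154.64 - 125.127.154.127) does not contain 125.127.155.67
  127.127.154.0/23 (127.127.154.0 - 127.127.155.255) does not contain 125.127.155.67
Longest matching prefix is /17 -> interface eth8.

eth8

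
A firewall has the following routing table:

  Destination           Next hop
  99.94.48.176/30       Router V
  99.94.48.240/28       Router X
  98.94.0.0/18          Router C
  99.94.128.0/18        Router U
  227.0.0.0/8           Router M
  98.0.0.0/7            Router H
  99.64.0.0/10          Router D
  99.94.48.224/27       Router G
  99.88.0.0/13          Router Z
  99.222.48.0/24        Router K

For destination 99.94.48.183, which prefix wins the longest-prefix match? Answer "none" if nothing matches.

Entries matching 99.94.48.183:
  98.0.0.0/7 (98.0.0.0 - 99.255.255.255)
  99.64.0.0/10 (99.64.0.0 - 99.127.255.255)
  99.88.0.0/13 (99.88.0.0 - 99.95.255.255)
Most specific is 99.88.0.0/13.

99.88.0.0/13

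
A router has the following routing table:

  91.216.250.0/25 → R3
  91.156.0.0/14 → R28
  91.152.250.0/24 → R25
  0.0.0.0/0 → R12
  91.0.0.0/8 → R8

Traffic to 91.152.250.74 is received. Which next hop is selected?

Routes whose prefix contains 91.152.250.74:
  0.0.0.0/0 (default, matches everything) -> R12
  91.0.0.0/8 (91.0.0.0 - 91.255.255.255) -> R8
  91.152.250.0/24 (91.152.250.0 - 91.152.250.255) -> R25
More-specific entries that do NOT match:
  91.216.250.0/25 (91.216.250.0 - 91.216.250.127) does not contain 91.152.250.74
Longest matching prefix is /24 -> next hop R25.

R25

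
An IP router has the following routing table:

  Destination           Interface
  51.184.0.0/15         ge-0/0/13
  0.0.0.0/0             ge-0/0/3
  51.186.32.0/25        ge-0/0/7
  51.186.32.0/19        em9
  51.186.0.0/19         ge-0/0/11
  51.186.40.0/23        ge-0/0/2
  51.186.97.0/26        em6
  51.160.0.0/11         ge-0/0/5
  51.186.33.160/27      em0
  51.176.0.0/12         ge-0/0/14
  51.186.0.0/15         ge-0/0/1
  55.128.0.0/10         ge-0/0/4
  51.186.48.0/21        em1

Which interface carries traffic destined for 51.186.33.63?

Routes whose prefix contains 51.186.33.63:
  0.0.0.0/0 (default, matches everything) -> ge-0/0/3
  51.160.0.0/11 (51.160.0.0 - 51.191.255.255) -> ge-0/0/5
  51.176.0.0/12 (51.176.0.0 - 51.191.255.255) -> ge-0/0/14
  51.186.0.0/15 (51.186.0.0 - 51.187.255.255) -> ge-0/0/1
  51.186.32.0/19 (51.186.32.0 - 51.186.63.255) -> em9
More-specific entries that do NOT match:
  51.186.33.160/27 (51.186.33.160 - 51.186.33.191) does not contain 51.186.33.63
  51.186.97.0/26 (51.186.97.0 - 51.186.97.63) does not contain 51.186.33.63
  51.186.32.0/25 (51.186.32.0 - 51.186.32.127) does not contain 51.186.33.63
  51.186.40.0/23 (51.186.40.0 - 51.186.41.255) does not contain 51.186.33.63
  51.186.48.0/21 (51.186.48.0 - 51.186.55.255) does not contain 51.186.33.63
Longest matching prefix is /19 -> interface em9.

em9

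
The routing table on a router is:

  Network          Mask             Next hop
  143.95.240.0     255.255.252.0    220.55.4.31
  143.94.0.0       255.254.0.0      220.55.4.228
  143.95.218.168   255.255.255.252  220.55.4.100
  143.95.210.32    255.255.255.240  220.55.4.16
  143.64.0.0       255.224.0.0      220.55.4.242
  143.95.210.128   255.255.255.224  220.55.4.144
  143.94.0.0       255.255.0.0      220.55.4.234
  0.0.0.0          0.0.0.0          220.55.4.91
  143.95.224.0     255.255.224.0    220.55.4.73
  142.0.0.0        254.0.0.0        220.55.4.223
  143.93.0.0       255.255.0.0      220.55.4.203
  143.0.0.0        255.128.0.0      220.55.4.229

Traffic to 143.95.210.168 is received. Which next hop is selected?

220.55.4.228

Routes whose prefix contains 143.95.210.168:
  0.0.0.0/0 (default, matches everything) -> 220.55.4.91
  142.0.0.0/7 (142.0.0.0 - 143.255.255.255) -> 220.55.4.223
  143.0.0.0/9 (143.0.0.0 - 143.127.255.255) -> 220.55.4.229
  143.64.0.0/11 (143.64.0.0 - 143.95.255.255) -> 220.55.4.242
  143.94.0.0/15 (143.94.0.0 - 143.95.255.255) -> 220.55.4.228
More-specific entries that do NOT match:
  143.95.218.168/30 (143.95.218.168 - 143.95.218.171) does not contain 143.95.210.168
  143.95.210.32/28 (143.95.210.32 - 143.95.210.47) does not contain 143.95.210.168
  143.95.210.128/27 (143.95.210.128 - 143.95.210.159) does not contain 143.95.210.168
  143.95.240.0/22 (143.95.240.0 - 143.95.243.255) does not contain 143.95.210.168
  143.95.224.0/19 (143.95.224.0 - 143.95.255.255) does not contain 143.95.210.168
  143.94.0.0/16 (143.94.0.0 - 143.94.255.255) does not contain 143.95.210.168
  143.93.0.0/16 (143.93.0.0 - 143.93.255.255) does not contain 143.95.210.168
Longest matching prefix is /15 -> next hop 220.55.4.228.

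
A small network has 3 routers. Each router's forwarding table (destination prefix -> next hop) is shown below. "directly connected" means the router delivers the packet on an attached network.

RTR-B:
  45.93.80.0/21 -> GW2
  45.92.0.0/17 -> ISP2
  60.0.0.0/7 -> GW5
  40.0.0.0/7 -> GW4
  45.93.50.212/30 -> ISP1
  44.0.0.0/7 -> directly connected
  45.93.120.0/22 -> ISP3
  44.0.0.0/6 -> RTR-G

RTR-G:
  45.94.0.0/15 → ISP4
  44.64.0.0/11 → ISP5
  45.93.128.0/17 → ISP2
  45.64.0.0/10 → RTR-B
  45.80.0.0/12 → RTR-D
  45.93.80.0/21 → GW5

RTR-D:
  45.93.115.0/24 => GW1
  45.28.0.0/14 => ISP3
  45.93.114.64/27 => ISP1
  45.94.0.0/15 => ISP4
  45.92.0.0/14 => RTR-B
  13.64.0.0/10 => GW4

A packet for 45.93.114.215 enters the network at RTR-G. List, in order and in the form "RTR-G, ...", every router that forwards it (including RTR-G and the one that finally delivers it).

RTR-G, RTR-D, RTR-B

At RTR-G: longest match for 45.93.114.215 is 45.80.0.0/12 -> RTR-D
At RTR-D: longest match for 45.93.114.215 is 45.92.0.0/14 -> RTR-B
At RTR-B: longest match for 45.93.114.215 is 44.0.0.0/7 -> directly connected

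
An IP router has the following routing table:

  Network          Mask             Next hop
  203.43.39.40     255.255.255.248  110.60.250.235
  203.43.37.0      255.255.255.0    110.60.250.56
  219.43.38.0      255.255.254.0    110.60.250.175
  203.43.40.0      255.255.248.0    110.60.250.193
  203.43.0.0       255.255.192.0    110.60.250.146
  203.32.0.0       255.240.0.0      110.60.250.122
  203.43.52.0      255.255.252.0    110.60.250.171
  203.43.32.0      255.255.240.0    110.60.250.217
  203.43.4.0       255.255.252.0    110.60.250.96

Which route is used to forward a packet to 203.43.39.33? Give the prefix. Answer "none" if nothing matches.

203.43.32.0/20

Entries matching 203.43.39.33:
  203.32.0.0/12 (203.32.0.0 - 203.47.255.255)
  203.43.0.0/18 (203.43.0.0 - 203.43.63.255)
  203.43.32.0/20 (203.43.32.0 - 203.43.47.255)
Most specific is 203.43.32.0/20.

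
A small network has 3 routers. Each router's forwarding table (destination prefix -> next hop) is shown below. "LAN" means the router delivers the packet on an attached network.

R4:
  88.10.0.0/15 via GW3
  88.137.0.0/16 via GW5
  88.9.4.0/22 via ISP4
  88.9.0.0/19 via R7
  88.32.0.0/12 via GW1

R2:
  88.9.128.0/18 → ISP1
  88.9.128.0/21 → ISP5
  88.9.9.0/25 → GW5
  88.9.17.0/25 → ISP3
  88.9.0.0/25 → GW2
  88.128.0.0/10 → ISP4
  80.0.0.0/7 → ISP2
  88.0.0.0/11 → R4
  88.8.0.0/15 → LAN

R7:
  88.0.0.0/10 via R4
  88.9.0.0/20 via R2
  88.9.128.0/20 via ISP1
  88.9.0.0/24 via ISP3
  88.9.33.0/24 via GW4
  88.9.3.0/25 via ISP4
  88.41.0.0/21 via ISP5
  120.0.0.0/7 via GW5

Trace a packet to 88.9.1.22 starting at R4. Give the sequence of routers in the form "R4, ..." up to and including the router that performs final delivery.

R4, R7, R2

At R4: longest match for 88.9.1.22 is 88.9.0.0/19 -> R7
At R7: longest match for 88.9.1.22 is 88.9.0.0/20 -> R2
At R2: longest match for 88.9.1.22 is 88.8.0.0/15 -> LAN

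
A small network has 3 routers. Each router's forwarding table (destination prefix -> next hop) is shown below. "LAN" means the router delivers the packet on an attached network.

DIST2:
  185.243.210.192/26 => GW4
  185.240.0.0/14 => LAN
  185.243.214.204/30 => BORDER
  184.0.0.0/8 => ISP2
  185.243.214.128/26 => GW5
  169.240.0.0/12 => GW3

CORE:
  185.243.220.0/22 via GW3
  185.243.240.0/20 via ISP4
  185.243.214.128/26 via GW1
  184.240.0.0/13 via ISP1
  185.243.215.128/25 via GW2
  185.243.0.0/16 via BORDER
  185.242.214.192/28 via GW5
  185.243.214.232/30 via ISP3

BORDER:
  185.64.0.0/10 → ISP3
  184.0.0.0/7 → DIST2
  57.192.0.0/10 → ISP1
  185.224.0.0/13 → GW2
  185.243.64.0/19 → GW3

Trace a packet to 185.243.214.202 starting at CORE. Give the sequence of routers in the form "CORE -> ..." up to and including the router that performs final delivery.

At CORE: longest match for 185.243.214.202 is 185.243.0.0/16 -> BORDER
At BORDER: longest match for 185.243.214.202 is 184.0.0.0/7 -> DIST2
At DIST2: longest match for 185.243.214.202 is 185.240.0.0/14 -> LAN

CORE -> BORDER -> DIST2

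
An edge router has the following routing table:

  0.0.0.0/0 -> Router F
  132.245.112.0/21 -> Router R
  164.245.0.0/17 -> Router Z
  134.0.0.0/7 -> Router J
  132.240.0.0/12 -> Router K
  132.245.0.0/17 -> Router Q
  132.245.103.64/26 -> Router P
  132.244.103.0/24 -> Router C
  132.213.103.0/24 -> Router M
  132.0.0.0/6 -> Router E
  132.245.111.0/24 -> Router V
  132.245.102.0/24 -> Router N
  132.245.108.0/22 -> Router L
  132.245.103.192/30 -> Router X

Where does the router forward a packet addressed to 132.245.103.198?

Routes whose prefix contains 132.245.103.198:
  0.0.0.0/0 (default, matches everything) -> Router F
  132.0.0.0/6 (132.0.0.0 - 135.255.255.255) -> Router E
  132.240.0.0/12 (132.240.0.0 - 132.255.255.255) -> Router K
  132.245.0.0/17 (132.245.0.0 - 132.245.127.255) -> Router Q
More-specific entries that do NOT match:
  132.245.103.192/30 (132.245.103.192 - 132.245.103.195) does not contain 132.245.103.198
  132.245.103.64/26 (132.245.103.64 - 132.245.103.127) does not contain 132.245.103.198
  132.244.103.0/24 (132.244.103.0 - 132.244.103.255) does not contain 132.245.103.198
  132.213.103.0/24 (132.213.103.0 - 132.213.103.255) does not contain 132.245.103.198
  132.245.111.0/24 (132.245.111.0 - 132.245.111.255) does not contain 132.245.103.198
  132.245.102.0/24 (132.245.102.0 - 132.245.102.255) does not contain 132.245.103.198
  132.245.108.0/22 (132.245.108.0 - 132.245.111.255) does not contain 132.245.103.198
  132.245.112.0/21 (132.245.112.0 - 132.245.119.255) does not contain 132.245.103.198
Longest matching prefix is /17 -> next hop Router Q.

Router Q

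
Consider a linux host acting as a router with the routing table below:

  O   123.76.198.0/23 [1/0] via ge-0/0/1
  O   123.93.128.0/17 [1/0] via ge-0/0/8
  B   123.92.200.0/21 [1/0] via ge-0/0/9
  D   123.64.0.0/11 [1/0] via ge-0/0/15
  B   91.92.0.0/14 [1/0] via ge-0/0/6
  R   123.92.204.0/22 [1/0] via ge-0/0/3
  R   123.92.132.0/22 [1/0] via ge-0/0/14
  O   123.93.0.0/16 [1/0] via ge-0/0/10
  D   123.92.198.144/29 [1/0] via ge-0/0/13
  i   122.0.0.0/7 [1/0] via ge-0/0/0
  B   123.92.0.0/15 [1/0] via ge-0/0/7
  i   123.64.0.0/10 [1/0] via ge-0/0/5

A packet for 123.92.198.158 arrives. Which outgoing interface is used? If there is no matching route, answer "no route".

Routes whose prefix contains 123.92.198.158:
  122.0.0.0/7 (122.0.0.0 - 123.255.255.255) -> ge-0/0/0
  123.64.0.0/10 (123.64.0.0 - 123.127.255.255) -> ge-0/0/5
  123.64.0.0/11 (123.64.0.0 - 123.95.255.255) -> ge-0/0/15
  123.92.0.0/15 (123.92.0.0 - 123.93.255.255) -> ge-0/0/7
More-specific entries that do NOT match:
  123.92.198.144/29 (123.92.198.144 - 123.92.198.151) does not contain 123.92.198.158
  123.76.198.0/23 (123.76.198.0 - 123.76.199.255) does not contain 123.92.198.158
  123.92.204.0/22 (123.92.204.0 - 123.92.207.255) does not contain 123.92.198.158
  123.92.132.0/22 (123.92.132.0 - 123.92.135.255) does not contain 123.92.198.158
  123.92.200.0/21 (123.92.200.0 - 123.92.207.255) does not contain 123.92.198.158
  123.93.128.0/17 (123.93.128.0 - 123.93.255.255) does not contain 123.92.198.158
  123.93.0.0/16 (123.93.0.0 - 123.93.255.255) does not contain 123.92.198.158
Longest matching prefix is /15 -> interface ge-0/0/7.

ge-0/0/7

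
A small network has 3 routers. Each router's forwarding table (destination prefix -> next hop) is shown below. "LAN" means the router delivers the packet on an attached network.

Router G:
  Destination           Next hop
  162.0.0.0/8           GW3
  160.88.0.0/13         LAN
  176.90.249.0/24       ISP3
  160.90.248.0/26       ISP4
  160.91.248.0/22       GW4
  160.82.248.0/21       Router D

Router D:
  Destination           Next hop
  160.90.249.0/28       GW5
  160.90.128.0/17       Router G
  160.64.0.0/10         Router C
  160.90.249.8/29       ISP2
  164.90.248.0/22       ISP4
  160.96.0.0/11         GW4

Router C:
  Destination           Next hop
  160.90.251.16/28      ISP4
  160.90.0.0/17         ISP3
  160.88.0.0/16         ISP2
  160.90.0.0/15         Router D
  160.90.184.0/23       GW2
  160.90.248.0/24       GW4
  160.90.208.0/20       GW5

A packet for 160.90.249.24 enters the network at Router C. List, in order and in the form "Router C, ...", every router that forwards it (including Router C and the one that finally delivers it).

At Router C: longest match for 160.90.249.24 is 160.90.0.0/15 -> Router D
At Router D: longest match for 160.90.249.24 is 160.90.128.0/17 -> Router G
At Router G: longest match for 160.90.249.24 is 160.88.0.0/13 -> LAN

Router C, Router D, Router G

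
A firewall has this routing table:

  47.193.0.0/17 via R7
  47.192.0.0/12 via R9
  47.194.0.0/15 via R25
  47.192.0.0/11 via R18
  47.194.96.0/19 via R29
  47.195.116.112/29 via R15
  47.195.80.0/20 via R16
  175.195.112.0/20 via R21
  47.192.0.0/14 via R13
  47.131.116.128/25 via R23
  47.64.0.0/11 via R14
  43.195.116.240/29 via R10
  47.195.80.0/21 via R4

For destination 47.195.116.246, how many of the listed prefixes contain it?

Prefixes containing 47.195.116.246:
  47.192.0.0/11 (47.192.0.0 - 47.223.255.255)
  47.192.0.0/12 (47.192.0.0 - 47.207.255.255)
  47.192.0.0/14 (47.192.0.0 - 47.195.255.255)
  47.194.0.0/15 (47.194.0.0 - 47.195.255.255)
Total matching entries: 4.

4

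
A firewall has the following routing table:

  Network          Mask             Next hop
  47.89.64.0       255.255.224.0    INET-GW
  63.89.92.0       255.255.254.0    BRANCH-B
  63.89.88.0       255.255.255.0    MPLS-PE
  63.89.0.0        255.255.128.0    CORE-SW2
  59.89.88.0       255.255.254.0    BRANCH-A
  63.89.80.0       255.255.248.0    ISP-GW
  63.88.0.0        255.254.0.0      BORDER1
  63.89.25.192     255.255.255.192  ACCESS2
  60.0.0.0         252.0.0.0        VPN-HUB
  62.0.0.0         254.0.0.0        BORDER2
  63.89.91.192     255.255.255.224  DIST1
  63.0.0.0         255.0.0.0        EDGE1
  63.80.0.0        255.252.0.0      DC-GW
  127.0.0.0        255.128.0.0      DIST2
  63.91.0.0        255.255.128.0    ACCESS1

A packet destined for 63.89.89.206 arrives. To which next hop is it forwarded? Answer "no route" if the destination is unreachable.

Routes whose prefix contains 63.89.89.206:
  60.0.0.0/6 (60.0.0.0 - 63.255.255.255) -> VPN-HUB
  62.0.0.0/7 (62.0.0.0 - 63.255.255.255) -> BORDER2
  63.0.0.0/8 (63.0.0.0 - 63.255.255.255) -> EDGE1
  63.88.0.0/15 (63.88.0.0 - 63.89.255.255) -> BORDER1
  63.89.0.0/17 (63.89.0.0 - 63.89.127.255) -> CORE-SW2
More-specific entries that do NOT match:
  63.89.91.192/27 (63.89.91.192 - 63.89.91.223) does not contain 63.89.89.206
  63.89.25.192/26 (63.89.25.192 - 63.89.25.255) does not contain 63.89.89.206
  63.89.88.0/24 (63.89.88.0 - 63.89.88.255) does not contain 63.89.89.206
  63.89.92.0/23 (63.89.92.0 - 63.89.93.255) does not contain 63.89.89.206
  59.89.88.0/23 (59.89.88.0 - 59.89.89.255) does not contain 63.89.89.206
  63.89.80.0/21 (63.89.80.0 - 63.89.87.255) does not contain 63.89.89.206
  47.89.64.0/19 (47.89.64.0 - 47.89.95.255) does not contain 63.89.89.206
Longest matching prefix is /17 -> next hop CORE-SW2.

CORE-SW2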